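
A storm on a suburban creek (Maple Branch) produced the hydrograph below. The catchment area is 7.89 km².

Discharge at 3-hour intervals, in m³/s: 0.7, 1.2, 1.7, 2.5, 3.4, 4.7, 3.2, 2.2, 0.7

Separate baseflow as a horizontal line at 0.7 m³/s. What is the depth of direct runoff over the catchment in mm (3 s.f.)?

d ≈ 19.2 mm

Direct runoff: 0.0, 0.5, 1.0, 1.8, 2.7, 4.0, 2.5, 1.5, 0.0 m³/s; ΣQ_DR = 14.00 m³/s.
V = ΣQ_DR · Δt = 14.00 × 10800 s = 1.512 × 10^5 m³.
Over A = 7.89 km², depth = V / A = 19.2 mm.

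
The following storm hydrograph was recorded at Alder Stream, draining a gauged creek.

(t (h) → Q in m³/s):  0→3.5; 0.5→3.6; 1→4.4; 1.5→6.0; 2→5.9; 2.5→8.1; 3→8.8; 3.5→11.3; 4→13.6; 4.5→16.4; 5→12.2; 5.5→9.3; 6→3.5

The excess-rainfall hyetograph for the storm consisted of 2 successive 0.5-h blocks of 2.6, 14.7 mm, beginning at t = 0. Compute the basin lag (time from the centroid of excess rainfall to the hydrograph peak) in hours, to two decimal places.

Centroid of excess rainfall: t_c = Σ P_i·t̄_i / ΣP_i = 0.6749 h (block centres at 0.25, 0.75 h).
Hydrograph peak occurs at t = 4.5 h, so basin lag t_L = 4.5 − 0.6749 = 3.83 h.

t_L ≈ 3.83 h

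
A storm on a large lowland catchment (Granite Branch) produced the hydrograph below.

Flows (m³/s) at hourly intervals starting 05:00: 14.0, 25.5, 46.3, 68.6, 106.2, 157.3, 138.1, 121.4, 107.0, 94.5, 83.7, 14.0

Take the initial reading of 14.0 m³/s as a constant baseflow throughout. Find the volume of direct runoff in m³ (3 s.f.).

Direct-runoff ordinates (Q − Q_b): 0.0, 11.5, 32.3, 54.6, 92.2, 143.3, 124.1, 107.4, 93.0, 80.5, 69.7, 0.0 m³/s.
ΣQ_DR = 808.6 m³/s.
With Δt = 1 h = 3600 s, V = ΣQ_DR · Δt = 808.6 × 3600 = 2.91 × 10^6 m³.

V ≈ 2.91 × 10^6 m³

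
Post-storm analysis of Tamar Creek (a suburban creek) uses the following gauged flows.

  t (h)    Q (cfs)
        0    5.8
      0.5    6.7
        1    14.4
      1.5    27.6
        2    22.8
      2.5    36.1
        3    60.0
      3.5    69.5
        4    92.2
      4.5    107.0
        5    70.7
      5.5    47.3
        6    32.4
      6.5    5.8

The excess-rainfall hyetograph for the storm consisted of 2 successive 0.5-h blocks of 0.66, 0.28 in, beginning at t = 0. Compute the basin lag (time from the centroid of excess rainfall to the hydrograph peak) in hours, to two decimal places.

t_L ≈ 4.10 h

Centroid of excess rainfall: t_c = Σ P_i·t̄_i / ΣP_i = 0.3989 h (block centres at 0.25, 0.75 h).
Hydrograph peak occurs at t = 4.5 h, so basin lag t_L = 4.5 − 0.3989 = 4.10 h.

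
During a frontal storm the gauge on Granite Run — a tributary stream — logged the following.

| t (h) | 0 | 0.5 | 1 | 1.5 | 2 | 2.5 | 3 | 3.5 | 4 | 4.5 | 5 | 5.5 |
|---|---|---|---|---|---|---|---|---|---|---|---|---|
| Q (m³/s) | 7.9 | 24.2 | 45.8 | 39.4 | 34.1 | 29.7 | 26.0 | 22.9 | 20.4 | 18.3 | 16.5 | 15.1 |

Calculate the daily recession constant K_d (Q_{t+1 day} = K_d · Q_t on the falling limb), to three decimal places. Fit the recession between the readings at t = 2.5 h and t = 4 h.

Between t = 2.5 h and t = 4 h the flow falls from 29.7 to 20.4 m³/s over 3×0.5 h = 1.5 h.
Per-interval ratio K = (20.4/29.7)^(1/3) = 0.8823; K_d = K^(24/0.5) = 0.002.

K_d ≈ 0.002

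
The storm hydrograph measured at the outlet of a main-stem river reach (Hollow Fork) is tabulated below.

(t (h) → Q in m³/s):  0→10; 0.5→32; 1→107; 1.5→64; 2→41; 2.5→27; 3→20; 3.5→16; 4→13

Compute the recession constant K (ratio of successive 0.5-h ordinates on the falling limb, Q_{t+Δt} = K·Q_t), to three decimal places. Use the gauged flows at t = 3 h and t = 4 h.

Using the recession-limb readings at t = 3 h and t = 4 h: Q falls from 20 to 13 m³/s over 2 intervals.
K = (Q₂/Q₁)^(1/2) = (13/20)^(1/2) = 0.806.

K ≈ 0.806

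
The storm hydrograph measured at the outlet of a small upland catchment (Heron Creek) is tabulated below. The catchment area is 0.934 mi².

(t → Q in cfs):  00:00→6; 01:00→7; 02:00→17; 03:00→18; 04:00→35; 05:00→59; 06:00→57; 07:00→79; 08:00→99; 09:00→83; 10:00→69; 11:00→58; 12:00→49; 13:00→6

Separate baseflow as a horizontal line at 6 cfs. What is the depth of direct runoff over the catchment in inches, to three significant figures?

d ≈ 0.926 in

Direct runoff: 0.0, 1.0, 11.0, 12.0, 29.0, 53.0, 51.0, 73.0, 93.0, 77.0, 63.0, 52.0, 43.0, 0.0 cfs; ΣQ_DR = 558.0 cfs.
V = ΣQ_DR · Δt = 558.0 × 3600 s = 2.009 × 10^6 ft³.
Over A = 0.934 mi², depth = V / A = 0.926 in.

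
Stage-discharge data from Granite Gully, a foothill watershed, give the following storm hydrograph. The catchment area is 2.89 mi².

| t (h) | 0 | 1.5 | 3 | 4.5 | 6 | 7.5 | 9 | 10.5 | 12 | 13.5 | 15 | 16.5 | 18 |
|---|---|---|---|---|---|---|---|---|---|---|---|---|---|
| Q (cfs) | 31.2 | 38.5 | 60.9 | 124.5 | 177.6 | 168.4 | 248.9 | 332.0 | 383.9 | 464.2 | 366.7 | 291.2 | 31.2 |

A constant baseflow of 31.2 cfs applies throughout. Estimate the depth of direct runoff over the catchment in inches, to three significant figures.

d ≈ 1.86 in

Direct runoff: 0.0, 7.3, 29.7, 93.3, 146.4, 137.2, 217.7, 300.8, 352.7, 433.0, 335.5, 260.0, 0.0 cfs; ΣQ_DR = 2314 cfs.
V = ΣQ_DR · Δt = 2314 × 5400 s = 1.249 × 10^7 ft³.
Over A = 2.89 mi², depth = V / A = 1.86 in.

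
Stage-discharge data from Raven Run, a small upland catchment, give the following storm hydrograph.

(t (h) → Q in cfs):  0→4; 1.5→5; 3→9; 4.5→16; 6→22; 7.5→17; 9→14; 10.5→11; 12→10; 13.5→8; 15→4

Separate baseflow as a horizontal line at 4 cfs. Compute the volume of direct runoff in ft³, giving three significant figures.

V ≈ 4.10 × 10^5 ft³

Direct-runoff ordinates (Q − Q_b): 0.0, 1.0, 5.0, 12.0, 18.0, 13.0, 10.0, 7.0, 6.0, 4.0, 0.0 cfs.
ΣQ_DR = 76.00 cfs.
With Δt = 1.5 h = 5400 s, V = ΣQ_DR · Δt = 76.00 × 5400 = 4.10 × 10^5 ft³.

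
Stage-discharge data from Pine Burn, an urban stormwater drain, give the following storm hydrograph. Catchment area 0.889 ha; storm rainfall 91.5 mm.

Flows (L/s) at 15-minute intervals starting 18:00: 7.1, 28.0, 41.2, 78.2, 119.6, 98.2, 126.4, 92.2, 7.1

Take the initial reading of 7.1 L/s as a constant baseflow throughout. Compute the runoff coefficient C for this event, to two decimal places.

C ≈ 0.59

ΣQ_DR = 534.1 L/s; V = ΣQ_DR·Δt = 4.807 × 10^5 L.
Runoff depth d = V / A = 54.07 mm.
C = d / P = 54.07 / 91.5 = 0.59.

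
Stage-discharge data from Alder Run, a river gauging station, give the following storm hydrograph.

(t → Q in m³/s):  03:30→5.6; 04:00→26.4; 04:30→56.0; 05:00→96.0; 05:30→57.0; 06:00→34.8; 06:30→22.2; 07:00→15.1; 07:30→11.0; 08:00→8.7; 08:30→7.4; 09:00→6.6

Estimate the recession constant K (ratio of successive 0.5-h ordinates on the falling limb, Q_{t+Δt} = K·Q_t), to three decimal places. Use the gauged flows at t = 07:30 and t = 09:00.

K ≈ 0.843

Using the recession-limb readings at t = 07:30 and t = 09:00: Q falls from 11.0 to 6.6 m³/s over 3 intervals.
K = (Q₂/Q₁)^(1/3) = (6.6/11.0)^(1/3) = 0.843.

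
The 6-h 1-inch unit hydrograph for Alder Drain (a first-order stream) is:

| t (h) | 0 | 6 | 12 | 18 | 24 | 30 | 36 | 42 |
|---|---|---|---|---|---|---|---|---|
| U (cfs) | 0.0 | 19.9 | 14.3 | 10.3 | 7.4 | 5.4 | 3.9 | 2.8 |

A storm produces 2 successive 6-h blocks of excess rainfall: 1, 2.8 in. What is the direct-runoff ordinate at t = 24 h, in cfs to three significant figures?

By discrete convolution, Q_j = Σ (P_i / 1 in) · U_{j−i}.
At t = 24 h (j=4): Q = (1/1)·7.4 + (2.8/1)·10.3 = 36.2 cfs.

Q ≈ 36.2 cfs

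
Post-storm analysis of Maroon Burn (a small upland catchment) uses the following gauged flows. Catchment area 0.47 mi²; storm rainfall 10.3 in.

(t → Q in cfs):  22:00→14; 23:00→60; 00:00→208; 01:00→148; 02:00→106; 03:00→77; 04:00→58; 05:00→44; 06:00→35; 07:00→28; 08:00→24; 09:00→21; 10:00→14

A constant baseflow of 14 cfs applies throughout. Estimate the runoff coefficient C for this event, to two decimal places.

ΣQ_DR = 655.0 cfs; V = ΣQ_DR·Δt = 2.358 × 10^6 ft³.
Runoff depth d = V / A = 2.160 in.
C = d / P = 2.160 / 10.3 = 0.21.

C ≈ 0.21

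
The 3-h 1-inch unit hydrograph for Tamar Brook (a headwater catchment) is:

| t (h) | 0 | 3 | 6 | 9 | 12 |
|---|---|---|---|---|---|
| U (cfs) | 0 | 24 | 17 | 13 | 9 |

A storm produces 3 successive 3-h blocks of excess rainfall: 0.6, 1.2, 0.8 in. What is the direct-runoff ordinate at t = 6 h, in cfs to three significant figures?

By discrete convolution, Q_j = Σ (P_i / 1 in) · U_{j−i}.
At t = 6 h (j=2): Q = (0.6/1)·17 + (1.2/1)·24 + (0.8/1)·0 = 39.0 cfs.

Q ≈ 39.0 cfs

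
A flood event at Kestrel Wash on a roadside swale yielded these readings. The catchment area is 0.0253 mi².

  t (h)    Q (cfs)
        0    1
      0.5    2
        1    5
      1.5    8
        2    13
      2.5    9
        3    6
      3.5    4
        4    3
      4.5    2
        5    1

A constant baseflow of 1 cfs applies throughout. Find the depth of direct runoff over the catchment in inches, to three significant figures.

d ≈ 1.32 in

Direct runoff: 0.0, 1.0, 4.0, 7.0, 12.0, 8.0, 5.0, 3.0, 2.0, 1.0, 0.0 cfs; ΣQ_DR = 43.00 cfs.
V = ΣQ_DR · Δt = 43.00 × 1800 s = 77400 ft³.
Over A = 0.0253 mi², depth = V / A = 1.32 in.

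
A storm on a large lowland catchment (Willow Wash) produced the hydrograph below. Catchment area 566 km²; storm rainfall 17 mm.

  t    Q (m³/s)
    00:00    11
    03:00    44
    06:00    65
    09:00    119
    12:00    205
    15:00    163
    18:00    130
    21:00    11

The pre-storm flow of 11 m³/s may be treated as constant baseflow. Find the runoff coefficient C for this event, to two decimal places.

ΣQ_DR = 660.0 m³/s; V = ΣQ_DR·Δt = 7.128 × 10^6 m³.
Runoff depth d = V / A = 12.59 mm.
C = d / P = 12.59 / 17 = 0.74.

C ≈ 0.74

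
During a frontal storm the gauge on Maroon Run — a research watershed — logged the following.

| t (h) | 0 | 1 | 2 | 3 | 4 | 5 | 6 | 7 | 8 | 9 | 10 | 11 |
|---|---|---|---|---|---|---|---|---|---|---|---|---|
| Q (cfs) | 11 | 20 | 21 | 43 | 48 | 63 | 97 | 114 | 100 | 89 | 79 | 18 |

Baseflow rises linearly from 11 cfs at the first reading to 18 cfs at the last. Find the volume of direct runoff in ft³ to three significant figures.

Direct-runoff ordinates (Q − Q_b): 0.00, 8.36, 8.73, 30.09, 34.45, 48.82, 82.18, 98.55, 83.91, 72.27, 61.64, 0.00 cfs.
ΣQ_DR = 529.0 cfs.
With Δt = 1 h = 3600 s, V = ΣQ_DR · Δt = 529.0 × 3600 = 1.90 × 10^6 ft³.

V ≈ 1.90 × 10^6 ft³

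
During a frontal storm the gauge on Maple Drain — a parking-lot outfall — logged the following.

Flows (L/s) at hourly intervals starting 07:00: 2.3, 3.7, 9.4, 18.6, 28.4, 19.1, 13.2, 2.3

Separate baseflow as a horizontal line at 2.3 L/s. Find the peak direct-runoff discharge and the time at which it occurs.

Subtracting baseflow gives direct-runoff ordinates: 0.0, 1.4, 7.1, 16.3, 26.1, 16.8, 10.9, 0.0 L/s.
The maximum is 26.1 L/s, occurring at the reading for t = 11:00.

Q_p = 26.1 L/s at t = 11:00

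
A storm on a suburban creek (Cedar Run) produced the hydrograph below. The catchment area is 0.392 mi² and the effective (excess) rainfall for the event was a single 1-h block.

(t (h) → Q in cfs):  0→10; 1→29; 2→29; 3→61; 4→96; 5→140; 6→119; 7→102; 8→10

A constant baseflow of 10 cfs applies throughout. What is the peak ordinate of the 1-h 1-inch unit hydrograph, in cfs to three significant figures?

Direct runoff: 0.0, 19.0, 19.0, 51.0, 86.0, 130.0, 109.0, 92.0, 0.0 cfs; ΣQ_DR = 506.0 cfs, peak = 130.0 cfs.
Runoff depth d = ΣQ_DR·Δt / A = 506.0 × 3600 / (0.392 mi²) = 2.000 in.
The 1-inch UH is the DRH scaled by (1 in)/d, so U_p = 130.0 × 1/2.000 = 65.0 cfs.

U_p ≈ 65.0 cfs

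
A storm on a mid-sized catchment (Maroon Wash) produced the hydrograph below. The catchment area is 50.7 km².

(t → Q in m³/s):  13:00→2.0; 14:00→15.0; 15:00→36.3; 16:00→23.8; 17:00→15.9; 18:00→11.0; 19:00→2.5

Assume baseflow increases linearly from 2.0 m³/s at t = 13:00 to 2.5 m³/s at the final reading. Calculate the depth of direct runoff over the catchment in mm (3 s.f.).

Direct runoff: 0.00, 12.92, 34.13, 21.55, 13.57, 8.58, 0.00 m³/s; ΣQ_DR = 90.75 m³/s.
V = ΣQ_DR · Δt = 90.75 × 3600 s = 3.267 × 10^5 m³.
Over A = 50.7 km², depth = V / A = 6.44 mm.

d ≈ 6.44 mm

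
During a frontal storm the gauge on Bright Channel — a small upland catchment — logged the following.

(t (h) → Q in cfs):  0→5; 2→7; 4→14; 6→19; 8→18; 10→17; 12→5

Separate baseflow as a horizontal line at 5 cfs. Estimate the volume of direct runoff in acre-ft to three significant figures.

V ≈ 8.26 acre-ft

Direct-runoff ordinates (Q − Q_b): 0.0, 2.0, 9.0, 14.0, 13.0, 12.0, 0.0 cfs.
ΣQ_DR = 50.00 cfs.
With Δt = 2 h = 7200 s, V = ΣQ_DR · Δt = 50.00 × 7200 = 3.60 × 10^5 ft³ = 8.26 acre-ft.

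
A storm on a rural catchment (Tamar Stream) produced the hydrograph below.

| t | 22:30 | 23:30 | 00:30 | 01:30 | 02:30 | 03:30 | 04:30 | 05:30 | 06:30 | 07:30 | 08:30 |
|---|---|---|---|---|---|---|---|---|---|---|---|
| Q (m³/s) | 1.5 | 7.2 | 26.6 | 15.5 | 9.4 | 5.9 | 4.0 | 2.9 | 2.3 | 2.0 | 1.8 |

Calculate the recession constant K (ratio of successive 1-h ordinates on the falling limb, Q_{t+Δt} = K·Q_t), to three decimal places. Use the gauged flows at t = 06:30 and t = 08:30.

Using the recession-limb readings at t = 06:30 and t = 08:30: Q falls from 2.3 to 1.8 m³/s over 2 intervals.
K = (Q₂/Q₁)^(1/2) = (1.8/2.3)^(1/2) = 0.885.

K ≈ 0.885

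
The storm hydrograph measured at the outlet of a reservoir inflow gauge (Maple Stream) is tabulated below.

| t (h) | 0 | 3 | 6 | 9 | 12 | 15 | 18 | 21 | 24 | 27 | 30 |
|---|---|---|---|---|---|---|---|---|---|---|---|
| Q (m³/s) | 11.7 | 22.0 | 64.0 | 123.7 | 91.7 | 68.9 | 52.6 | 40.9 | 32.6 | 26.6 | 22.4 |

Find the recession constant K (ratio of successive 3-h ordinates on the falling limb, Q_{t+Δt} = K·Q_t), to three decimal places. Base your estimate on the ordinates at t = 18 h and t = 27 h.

K ≈ 0.797

Using the recession-limb readings at t = 18 h and t = 27 h: Q falls from 52.6 to 26.6 m³/s over 3 intervals.
K = (Q₂/Q₁)^(1/3) = (26.6/52.6)^(1/3) = 0.797.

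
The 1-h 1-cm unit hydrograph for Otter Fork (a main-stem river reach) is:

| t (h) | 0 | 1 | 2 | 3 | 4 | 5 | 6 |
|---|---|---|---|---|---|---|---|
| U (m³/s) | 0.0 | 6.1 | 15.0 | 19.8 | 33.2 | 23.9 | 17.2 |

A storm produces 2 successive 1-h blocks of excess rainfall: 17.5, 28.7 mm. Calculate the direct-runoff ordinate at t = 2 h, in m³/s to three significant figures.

Q ≈ 43.8 m³/s

By discrete convolution, Q_j = Σ (P_i / 10 mm) · U_{j−i}.
At t = 2 h (j=2): Q = (17.5/10)·15.0 + (28.7/10)·6.1 = 43.8 m³/s.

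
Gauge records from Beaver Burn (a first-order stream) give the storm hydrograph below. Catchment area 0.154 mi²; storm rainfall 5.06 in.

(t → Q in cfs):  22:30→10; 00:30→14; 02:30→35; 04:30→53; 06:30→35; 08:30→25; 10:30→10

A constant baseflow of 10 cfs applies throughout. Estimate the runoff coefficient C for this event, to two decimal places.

C ≈ 0.45

ΣQ_DR = 112.0 cfs; V = ΣQ_DR·Δt = 8.064 × 10^5 ft³.
Runoff depth d = V / A = 2.254 in.
C = d / P = 2.254 / 5.06 = 0.45.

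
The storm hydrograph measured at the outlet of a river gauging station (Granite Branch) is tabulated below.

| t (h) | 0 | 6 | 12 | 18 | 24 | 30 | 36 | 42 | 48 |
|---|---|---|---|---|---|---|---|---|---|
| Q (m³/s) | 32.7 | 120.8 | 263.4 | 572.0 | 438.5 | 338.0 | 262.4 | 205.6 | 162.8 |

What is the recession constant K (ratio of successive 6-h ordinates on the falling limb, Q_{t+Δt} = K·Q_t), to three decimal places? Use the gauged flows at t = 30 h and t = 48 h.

K ≈ 0.784

Using the recession-limb readings at t = 30 h and t = 48 h: Q falls from 338.0 to 162.8 m³/s over 3 intervals.
K = (Q₂/Q₁)^(1/3) = (162.8/338.0)^(1/3) = 0.784.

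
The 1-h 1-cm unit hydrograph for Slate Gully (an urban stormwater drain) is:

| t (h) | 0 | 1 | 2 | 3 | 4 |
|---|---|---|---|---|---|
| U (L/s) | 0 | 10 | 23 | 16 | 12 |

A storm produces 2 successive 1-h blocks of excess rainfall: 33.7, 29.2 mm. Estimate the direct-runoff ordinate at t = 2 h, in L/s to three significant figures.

Q ≈ 107 L/s

By discrete convolution, Q_j = Σ (P_i / 10 mm) · U_{j−i}.
At t = 2 h (j=2): Q = (33.7/10)·23 + (29.2/10)·10 = 107 L/s.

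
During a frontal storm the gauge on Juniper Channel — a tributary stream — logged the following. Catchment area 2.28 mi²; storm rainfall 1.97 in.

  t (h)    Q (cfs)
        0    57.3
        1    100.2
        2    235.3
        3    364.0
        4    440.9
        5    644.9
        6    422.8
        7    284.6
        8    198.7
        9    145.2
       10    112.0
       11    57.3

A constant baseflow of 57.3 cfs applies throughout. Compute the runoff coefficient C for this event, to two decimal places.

ΣQ_DR = 2376 cfs; V = ΣQ_DR·Δt = 8.552 × 10^6 ft³.
Runoff depth d = V / A = 1.615 in.
C = d / P = 1.615 / 1.97 = 0.82.

C ≈ 0.82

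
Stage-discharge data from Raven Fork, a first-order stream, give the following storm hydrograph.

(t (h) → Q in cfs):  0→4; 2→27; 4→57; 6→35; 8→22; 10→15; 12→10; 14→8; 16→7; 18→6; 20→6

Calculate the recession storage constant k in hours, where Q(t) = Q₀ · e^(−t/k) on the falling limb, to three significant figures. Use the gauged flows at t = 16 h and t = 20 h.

On the falling limb, Q drops from 7 to 6 cfs between t = 16 h and t = 20 h (Δt = 4 h).
k = −Δt / ln(Q₂/Q₁) = −4 / ln(6/7) = 25.9 h.

k ≈ 25.9 h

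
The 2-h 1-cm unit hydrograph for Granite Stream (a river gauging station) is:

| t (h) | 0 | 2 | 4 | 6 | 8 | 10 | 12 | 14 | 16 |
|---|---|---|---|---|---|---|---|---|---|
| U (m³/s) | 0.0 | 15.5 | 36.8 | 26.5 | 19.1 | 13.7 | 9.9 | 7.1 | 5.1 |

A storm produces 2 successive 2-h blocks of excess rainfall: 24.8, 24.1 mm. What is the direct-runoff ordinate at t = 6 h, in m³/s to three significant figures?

By discrete convolution, Q_j = Σ (P_i / 10 mm) · U_{j−i}.
At t = 6 h (j=3): Q = (24.8/10)·26.5 + (24.1/10)·36.8 = 154 m³/s.

Q ≈ 154 m³/s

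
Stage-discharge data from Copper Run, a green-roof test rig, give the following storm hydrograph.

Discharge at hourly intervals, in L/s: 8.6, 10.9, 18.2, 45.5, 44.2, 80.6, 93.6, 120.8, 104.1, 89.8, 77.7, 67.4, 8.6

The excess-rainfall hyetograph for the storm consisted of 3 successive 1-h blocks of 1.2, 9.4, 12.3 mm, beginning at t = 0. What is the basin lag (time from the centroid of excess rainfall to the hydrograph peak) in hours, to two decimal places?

t_L ≈ 5.02 h

Centroid of excess rainfall: t_c = Σ P_i·t̄_i / ΣP_i = 1.9847 h (block centres at 0.5, 1.5, 2.5 h).
Hydrograph peak occurs at t = 7 h, so basin lag t_L = 7 − 1.9847 = 5.02 h.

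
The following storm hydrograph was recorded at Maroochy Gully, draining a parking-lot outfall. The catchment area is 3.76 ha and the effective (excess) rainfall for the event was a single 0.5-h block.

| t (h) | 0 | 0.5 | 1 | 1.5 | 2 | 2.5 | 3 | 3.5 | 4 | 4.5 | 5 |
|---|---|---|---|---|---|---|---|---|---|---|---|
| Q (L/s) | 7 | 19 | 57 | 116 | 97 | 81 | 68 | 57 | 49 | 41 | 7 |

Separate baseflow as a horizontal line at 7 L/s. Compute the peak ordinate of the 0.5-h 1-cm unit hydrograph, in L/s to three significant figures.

U_p ≈ 43.6 L/s

Direct runoff: 0.0, 12.0, 50.0, 109.0, 90.0, 74.0, 61.0, 50.0, 42.0, 34.0, 0.0 L/s; ΣQ_DR = 522.0 L/s, peak = 109.0 L/s.
Runoff depth d = ΣQ_DR·Δt / A = 522.0 × 1800 / (3.76 ha) = 24.99 mm.
The 1-cm UH is the DRH scaled by (10 mm)/d, so U_p = 109.0 × 10/24.99 = 43.6 L/s.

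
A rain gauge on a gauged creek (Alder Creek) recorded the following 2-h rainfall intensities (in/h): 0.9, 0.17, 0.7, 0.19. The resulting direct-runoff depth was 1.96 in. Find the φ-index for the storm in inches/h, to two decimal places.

φ ≈ 0.31 in/h

Only the 2 blocks with intensity above φ contribute runoff: 0.9, 0.7 in/h.
Σ(I−φ)·Δt = d  ⇒  (0.9+0.7 − 2φ)·2 = 1.96
φ = (1.600 − 1.96/2) / 2 = 0.31 in/h.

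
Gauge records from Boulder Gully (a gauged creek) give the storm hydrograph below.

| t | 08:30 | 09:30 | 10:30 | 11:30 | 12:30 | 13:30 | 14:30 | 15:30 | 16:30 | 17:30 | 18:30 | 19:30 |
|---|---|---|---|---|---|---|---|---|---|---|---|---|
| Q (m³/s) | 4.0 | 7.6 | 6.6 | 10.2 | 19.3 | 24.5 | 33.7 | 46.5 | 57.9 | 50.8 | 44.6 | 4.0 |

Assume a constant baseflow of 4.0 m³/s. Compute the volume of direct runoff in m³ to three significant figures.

V ≈ 9.42 × 10^5 m³

Direct-runoff ordinates (Q − Q_b): 0.0, 3.6, 2.6, 6.2, 15.3, 20.5, 29.7, 42.5, 53.9, 46.8, 40.6, 0.0 m³/s.
ΣQ_DR = 261.7 m³/s.
With Δt = 1 h = 3600 s, V = ΣQ_DR · Δt = 261.7 × 3600 = 9.42 × 10^5 m³.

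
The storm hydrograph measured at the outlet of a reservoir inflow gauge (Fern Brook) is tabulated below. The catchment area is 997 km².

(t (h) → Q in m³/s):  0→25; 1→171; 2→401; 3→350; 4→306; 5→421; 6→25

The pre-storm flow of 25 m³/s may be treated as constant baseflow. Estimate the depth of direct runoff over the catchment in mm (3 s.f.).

Direct runoff: 0.0, 146.0, 376.0, 325.0, 281.0, 396.0, 0.0 m³/s; ΣQ_DR = 1524 m³/s.
V = ΣQ_DR · Δt = 1524 × 3600 s = 5.486 × 10^6 m³.
Over A = 997 km², depth = V / A = 5.50 mm.

d ≈ 5.50 mm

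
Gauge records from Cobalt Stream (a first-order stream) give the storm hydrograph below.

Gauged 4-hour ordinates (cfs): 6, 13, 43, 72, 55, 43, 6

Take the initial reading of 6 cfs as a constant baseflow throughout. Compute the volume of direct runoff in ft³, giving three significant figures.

Direct-runoff ordinates (Q − Q_b): 0.0, 7.0, 37.0, 66.0, 49.0, 37.0, 0.0 cfs.
ΣQ_DR = 196.0 cfs.
With Δt = 4 h = 14400 s, V = ΣQ_DR · Δt = 196.0 × 14400 = 2.82 × 10^6 ft³.

V ≈ 2.82 × 10^6 ft³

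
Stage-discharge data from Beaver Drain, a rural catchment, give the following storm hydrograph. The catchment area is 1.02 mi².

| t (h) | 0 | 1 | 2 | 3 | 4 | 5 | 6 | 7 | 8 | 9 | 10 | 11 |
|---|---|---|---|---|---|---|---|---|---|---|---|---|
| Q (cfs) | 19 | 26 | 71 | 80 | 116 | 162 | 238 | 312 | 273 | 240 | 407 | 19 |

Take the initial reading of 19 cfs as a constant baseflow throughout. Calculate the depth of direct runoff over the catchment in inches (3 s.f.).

d ≈ 2.64 in

Direct runoff: 0.0, 7.0, 52.0, 61.0, 97.0, 143.0, 219.0, 293.0, 254.0, 221.0, 388.0, 0.0 cfs; ΣQ_DR = 1735 cfs.
V = ΣQ_DR · Δt = 1735 × 3600 s = 6.246 × 10^6 ft³.
Over A = 1.02 mi², depth = V / A = 2.64 in.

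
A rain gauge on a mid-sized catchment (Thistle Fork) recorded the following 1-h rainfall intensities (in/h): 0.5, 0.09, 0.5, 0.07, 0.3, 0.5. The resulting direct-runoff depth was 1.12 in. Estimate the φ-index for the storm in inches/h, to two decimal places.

Only the 4 blocks with intensity above φ contribute runoff: 0.5, 0.5, 0.3, 0.5 in/h.
Σ(I−φ)·Δt = d  ⇒  (0.5+0.5+0.3+0.5 − 4φ)·1 = 1.12
φ = (1.800 − 1.12/1) / 4 = 0.17 in/h.

φ ≈ 0.17 in/h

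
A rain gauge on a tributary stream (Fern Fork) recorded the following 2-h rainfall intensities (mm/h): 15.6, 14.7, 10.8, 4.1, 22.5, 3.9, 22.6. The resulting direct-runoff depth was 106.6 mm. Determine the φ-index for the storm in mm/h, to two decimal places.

Only the 5 blocks with intensity above φ contribute runoff: 15.6, 14.7, 10.8, 22.5, 22.6 mm/h.
Σ(I−φ)·Δt = d  ⇒  (15.6+14.7+10.8+22.5+22.6 − 5φ)·2 = 106.6
φ = (86.20 − 106.6/2) / 5 = 6.58 mm/h.

φ ≈ 6.58 mm/h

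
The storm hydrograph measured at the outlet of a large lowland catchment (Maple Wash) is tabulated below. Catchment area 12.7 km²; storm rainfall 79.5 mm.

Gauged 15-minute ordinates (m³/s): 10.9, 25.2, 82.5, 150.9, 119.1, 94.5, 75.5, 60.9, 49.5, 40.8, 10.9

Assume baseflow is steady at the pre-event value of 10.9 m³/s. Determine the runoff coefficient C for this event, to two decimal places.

ΣQ_DR = 600.8 m³/s; V = ΣQ_DR·Δt = 5.407 × 10^5 m³.
Runoff depth d = V / A = 42.58 mm.
C = d / P = 42.58 / 79.5 = 0.54.

C ≈ 0.54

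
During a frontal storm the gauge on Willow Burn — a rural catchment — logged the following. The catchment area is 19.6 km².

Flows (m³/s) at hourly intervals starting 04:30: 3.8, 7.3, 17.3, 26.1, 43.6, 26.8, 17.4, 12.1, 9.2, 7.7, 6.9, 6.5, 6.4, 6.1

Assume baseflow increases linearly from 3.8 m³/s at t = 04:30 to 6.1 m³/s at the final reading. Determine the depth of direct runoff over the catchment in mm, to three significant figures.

d ≈ 23.5 mm

Direct runoff: 0.00, 3.32, 13.15, 21.77, 39.09, 22.12, 12.54, 7.06, 3.98, 2.31, 1.33, 0.75, 0.48, 0.00 m³/s; ΣQ_DR = 127.9 m³/s.
V = ΣQ_DR · Δt = 127.9 × 3600 s = 4.604 × 10^5 m³.
Over A = 19.6 km², depth = V / A = 23.5 mm.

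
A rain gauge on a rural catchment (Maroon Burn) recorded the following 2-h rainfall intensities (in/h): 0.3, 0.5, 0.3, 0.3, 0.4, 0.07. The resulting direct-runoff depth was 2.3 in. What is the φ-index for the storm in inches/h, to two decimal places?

φ ≈ 0.13 in/h

Only the 5 blocks with intensity above φ contribute runoff: 0.3, 0.5, 0.3, 0.3, 0.4 in/h.
Σ(I−φ)·Δt = d  ⇒  (0.3+0.5+0.3+0.3+0.4 − 5φ)·2 = 2.3
φ = (1.800 − 2.3/2) / 5 = 0.13 in/h.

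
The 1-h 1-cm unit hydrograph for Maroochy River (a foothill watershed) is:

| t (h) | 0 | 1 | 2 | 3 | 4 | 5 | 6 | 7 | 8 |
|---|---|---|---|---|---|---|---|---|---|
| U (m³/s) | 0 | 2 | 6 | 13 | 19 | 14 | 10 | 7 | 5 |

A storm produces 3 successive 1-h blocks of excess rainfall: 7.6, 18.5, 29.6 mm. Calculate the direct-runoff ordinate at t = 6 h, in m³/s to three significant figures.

Q ≈ 89.7 m³/s

By discrete convolution, Q_j = Σ (P_i / 10 mm) · U_{j−i}.
At t = 6 h (j=6): Q = (7.6/10)·10 + (18.5/10)·14 + (29.6/10)·19 = 89.7 m³/s.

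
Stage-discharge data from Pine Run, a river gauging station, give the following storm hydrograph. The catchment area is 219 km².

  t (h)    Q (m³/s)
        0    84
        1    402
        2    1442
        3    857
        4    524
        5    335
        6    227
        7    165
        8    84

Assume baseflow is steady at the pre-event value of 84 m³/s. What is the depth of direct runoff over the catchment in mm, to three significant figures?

Direct runoff: 0.0, 318.0, 1358.0, 773.0, 440.0, 251.0, 143.0, 81.0, 0.0 m³/s; ΣQ_DR = 3364 m³/s.
V = ΣQ_DR · Δt = 3364 × 3600 s = 1.211 × 10^7 m³.
Over A = 219 km², depth = V / A = 55.3 mm.

d ≈ 55.3 mm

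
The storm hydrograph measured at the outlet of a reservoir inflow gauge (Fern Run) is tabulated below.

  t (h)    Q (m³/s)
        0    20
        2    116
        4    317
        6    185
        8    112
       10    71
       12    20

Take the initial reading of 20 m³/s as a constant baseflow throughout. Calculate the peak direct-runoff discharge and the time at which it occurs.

Subtracting baseflow gives direct-runoff ordinates: 0.0, 96.0, 297.0, 165.0, 92.0, 51.0, 0.0 m³/s.
The maximum is 297.0 m³/s, occurring at the reading for t = 4 h.

Q_p = 297.0 m³/s at t = 4 h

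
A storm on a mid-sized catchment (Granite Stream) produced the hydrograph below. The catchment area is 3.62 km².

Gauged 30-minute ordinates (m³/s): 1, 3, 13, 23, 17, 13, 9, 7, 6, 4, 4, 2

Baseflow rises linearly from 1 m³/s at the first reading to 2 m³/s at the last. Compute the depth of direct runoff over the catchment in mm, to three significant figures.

d ≈ 41.8 mm

Direct runoff: 0.00, 1.91, 11.82, 21.73, 15.64, 11.55, 7.45, 5.36, 4.27, 2.18, 2.09, 0.00 m³/s; ΣQ_DR = 84.00 m³/s.
V = ΣQ_DR · Δt = 84.00 × 1800 s = 1.512 × 10^5 m³.
Over A = 3.62 km², depth = V / A = 41.8 mm.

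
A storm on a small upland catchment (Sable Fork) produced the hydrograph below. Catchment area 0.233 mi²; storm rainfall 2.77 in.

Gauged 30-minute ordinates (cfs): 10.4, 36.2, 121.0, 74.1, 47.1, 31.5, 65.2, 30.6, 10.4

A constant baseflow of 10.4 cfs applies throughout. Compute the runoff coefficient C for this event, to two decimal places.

ΣQ_DR = 332.9 cfs; V = ΣQ_DR·Δt = 5.992 × 10^5 ft³.
Runoff depth d = V / A = 1.107 in.
C = d / P = 1.107 / 2.77 = 0.40.

C ≈ 0.40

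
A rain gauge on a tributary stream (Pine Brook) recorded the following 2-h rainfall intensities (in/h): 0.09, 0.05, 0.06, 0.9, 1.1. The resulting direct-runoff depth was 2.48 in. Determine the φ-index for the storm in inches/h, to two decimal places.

φ ≈ 0.38 in/h

Only the 2 blocks with intensity above φ contribute runoff: 0.9, 1.1 in/h.
Σ(I−φ)·Δt = d  ⇒  (0.9+1.1 − 2φ)·2 = 2.48
φ = (2.000 − 2.48/2) / 2 = 0.38 in/h.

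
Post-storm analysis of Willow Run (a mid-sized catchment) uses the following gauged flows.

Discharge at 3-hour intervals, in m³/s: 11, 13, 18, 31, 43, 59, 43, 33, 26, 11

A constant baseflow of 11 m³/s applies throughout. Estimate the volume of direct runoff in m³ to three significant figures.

V ≈ 1.92 × 10^6 m³

Direct-runoff ordinates (Q − Q_b): 0.0, 2.0, 7.0, 20.0, 32.0, 48.0, 32.0, 22.0, 15.0, 0.0 m³/s.
ΣQ_DR = 178.0 m³/s.
With Δt = 3 h = 10800 s, V = ΣQ_DR · Δt = 178.0 × 10800 = 1.92 × 10^6 m³.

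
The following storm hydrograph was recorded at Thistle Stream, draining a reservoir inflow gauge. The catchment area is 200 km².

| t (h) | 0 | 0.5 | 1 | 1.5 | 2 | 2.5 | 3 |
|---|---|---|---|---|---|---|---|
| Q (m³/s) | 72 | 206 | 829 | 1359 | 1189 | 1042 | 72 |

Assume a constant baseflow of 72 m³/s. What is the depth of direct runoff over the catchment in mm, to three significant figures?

d ≈ 38.4 mm

Direct runoff: 0.0, 134.0, 757.0, 1287.0, 1117.0, 970.0, 0.0 m³/s; ΣQ_DR = 4265 m³/s.
V = ΣQ_DR · Δt = 4265 × 1800 s = 7.677 × 10^6 m³.
Over A = 200 km², depth = V / A = 38.4 mm.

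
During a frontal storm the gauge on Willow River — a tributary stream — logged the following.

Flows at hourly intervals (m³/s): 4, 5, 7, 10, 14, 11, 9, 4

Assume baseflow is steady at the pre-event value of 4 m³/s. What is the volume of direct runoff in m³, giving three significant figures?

V ≈ 1.15 × 10^5 m³

Direct-runoff ordinates (Q − Q_b): 0.0, 1.0, 3.0, 6.0, 10.0, 7.0, 5.0, 0.0 m³/s.
ΣQ_DR = 32.00 m³/s.
With Δt = 1 h = 3600 s, V = ΣQ_DR · Δt = 32.00 × 3600 = 1.15 × 10^5 m³.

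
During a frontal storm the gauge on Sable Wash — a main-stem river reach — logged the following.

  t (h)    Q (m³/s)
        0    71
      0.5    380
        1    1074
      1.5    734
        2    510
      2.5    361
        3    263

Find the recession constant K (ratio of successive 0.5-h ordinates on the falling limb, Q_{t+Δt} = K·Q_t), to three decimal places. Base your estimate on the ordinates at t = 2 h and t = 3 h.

K ≈ 0.718

Using the recession-limb readings at t = 2 h and t = 3 h: Q falls from 510 to 263 m³/s over 2 intervals.
K = (Q₂/Q₁)^(1/2) = (263/510)^(1/2) = 0.718.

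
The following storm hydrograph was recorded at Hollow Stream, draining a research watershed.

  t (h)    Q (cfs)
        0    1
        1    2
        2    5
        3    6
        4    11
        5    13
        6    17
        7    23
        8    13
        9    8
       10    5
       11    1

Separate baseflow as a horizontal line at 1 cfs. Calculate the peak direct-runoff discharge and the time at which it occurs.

Subtracting baseflow gives direct-runoff ordinates: 0.0, 1.0, 4.0, 5.0, 10.0, 12.0, 16.0, 22.0, 12.0, 7.0, 4.0, 0.0 cfs.
The maximum is 22.0 cfs, occurring at the reading for t = 7 h.

Q_p = 22.0 cfs at t = 7 h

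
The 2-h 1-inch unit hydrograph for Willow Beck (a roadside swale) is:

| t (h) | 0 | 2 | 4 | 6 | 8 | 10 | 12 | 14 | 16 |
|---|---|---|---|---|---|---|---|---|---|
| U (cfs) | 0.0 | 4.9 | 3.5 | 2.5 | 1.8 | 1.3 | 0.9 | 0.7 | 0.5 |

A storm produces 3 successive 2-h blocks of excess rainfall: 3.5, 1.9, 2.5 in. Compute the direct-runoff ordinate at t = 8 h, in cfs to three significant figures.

Q ≈ 19.8 cfs

By discrete convolution, Q_j = Σ (P_i / 1 in) · U_{j−i}.
At t = 8 h (j=4): Q = (3.5/1)·1.8 + (1.9/1)·2.5 + (2.5/1)·3.5 = 19.8 cfs.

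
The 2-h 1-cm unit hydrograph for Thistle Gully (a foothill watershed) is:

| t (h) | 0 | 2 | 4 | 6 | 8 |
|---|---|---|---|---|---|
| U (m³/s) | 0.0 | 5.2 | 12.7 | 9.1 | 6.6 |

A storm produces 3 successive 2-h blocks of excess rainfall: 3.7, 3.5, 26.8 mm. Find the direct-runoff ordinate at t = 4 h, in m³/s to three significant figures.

By discrete convolution, Q_j = Σ (P_i / 10 mm) · U_{j−i}.
At t = 4 h (j=2): Q = (3.7/10)·12.7 + (3.5/10)·5.2 + (26.8/10)·0.0 = 6.52 m³/s.

Q ≈ 6.52 m³/s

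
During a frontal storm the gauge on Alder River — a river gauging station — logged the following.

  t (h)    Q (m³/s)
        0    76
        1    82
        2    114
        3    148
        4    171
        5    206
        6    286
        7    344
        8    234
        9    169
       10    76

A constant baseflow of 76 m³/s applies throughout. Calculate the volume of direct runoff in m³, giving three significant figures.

V ≈ 3.85 × 10^6 m³

Direct-runoff ordinates (Q − Q_b): 0.0, 6.0, 38.0, 72.0, 95.0, 130.0, 210.0, 268.0, 158.0, 93.0, 0.0 m³/s.
ΣQ_DR = 1070 m³/s.
With Δt = 1 h = 3600 s, V = ΣQ_DR · Δt = 1070 × 3600 = 3.85 × 10^6 m³.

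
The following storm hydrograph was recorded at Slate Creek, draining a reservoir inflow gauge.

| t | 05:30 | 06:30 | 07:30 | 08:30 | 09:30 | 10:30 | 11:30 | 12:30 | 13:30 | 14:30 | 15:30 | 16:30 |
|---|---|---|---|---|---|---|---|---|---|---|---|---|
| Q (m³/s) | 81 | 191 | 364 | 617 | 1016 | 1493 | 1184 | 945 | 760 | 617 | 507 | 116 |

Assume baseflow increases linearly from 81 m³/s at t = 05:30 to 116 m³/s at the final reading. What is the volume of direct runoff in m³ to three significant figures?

V ≈ 2.42 × 10^7 m³

Direct-runoff ordinates (Q − Q_b): 0.00, 106.82, 276.64, 526.45, 922.27, 1396.09, 1083.91, 841.73, 653.55, 507.36, 394.18, 0.00 m³/s.
ΣQ_DR = 6709 m³/s.
With Δt = 1 h = 3600 s, V = ΣQ_DR · Δt = 6709 × 3600 = 2.42 × 10^7 m³.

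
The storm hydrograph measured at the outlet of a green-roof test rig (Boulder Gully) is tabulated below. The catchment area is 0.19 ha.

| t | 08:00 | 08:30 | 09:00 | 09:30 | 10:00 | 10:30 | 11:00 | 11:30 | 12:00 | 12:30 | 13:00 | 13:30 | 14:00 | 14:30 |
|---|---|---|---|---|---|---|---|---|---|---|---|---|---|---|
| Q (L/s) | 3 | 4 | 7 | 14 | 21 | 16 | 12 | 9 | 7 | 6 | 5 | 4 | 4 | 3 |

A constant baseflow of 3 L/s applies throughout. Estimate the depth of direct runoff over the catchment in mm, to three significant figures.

d ≈ 69.2 mm

Direct runoff: 0.0, 1.0, 4.0, 11.0, 18.0, 13.0, 9.0, 6.0, 4.0, 3.0, 2.0, 1.0, 1.0, 0.0 L/s; ΣQ_DR = 73.00 L/s.
V = ΣQ_DR · Δt = 73.00 × 1800 s = 1.314 × 10^5 L.
Over A = 0.19 ha, depth = V / A = 69.2 mm.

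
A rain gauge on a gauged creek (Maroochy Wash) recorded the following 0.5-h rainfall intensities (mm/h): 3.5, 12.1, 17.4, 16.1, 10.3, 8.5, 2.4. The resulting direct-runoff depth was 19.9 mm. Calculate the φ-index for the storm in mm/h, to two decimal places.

φ ≈ 4.92 mm/h

Only the 5 blocks with intensity above φ contribute runoff: 12.1, 17.4, 16.1, 10.3, 8.5 mm/h.
Σ(I−φ)·Δt = d  ⇒  (12.1+17.4+16.1+10.3+8.5 − 5φ)·0.5 = 19.9
φ = (64.40 − 19.9/0.5) / 5 = 4.92 mm/h.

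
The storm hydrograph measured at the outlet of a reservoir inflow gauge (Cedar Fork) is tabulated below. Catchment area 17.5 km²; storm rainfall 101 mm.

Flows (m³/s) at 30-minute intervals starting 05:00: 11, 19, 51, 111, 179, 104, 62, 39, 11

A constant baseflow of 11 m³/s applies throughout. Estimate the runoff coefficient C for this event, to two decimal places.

ΣQ_DR = 488.0 m³/s; V = ΣQ_DR·Δt = 8.784 × 10^5 m³.
Runoff depth d = V / A = 50.19 mm.
C = d / P = 50.19 / 101 = 0.50.

C ≈ 0.50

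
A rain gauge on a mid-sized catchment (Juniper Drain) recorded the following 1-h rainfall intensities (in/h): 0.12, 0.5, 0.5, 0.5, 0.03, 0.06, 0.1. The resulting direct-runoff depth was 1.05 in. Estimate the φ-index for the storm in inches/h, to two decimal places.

φ ≈ 0.15 in/h

Only the 3 blocks with intensity above φ contribute runoff: 0.5, 0.5, 0.5 in/h.
Σ(I−φ)·Δt = d  ⇒  (0.5+0.5+0.5 − 3φ)·1 = 1.05
φ = (1.500 − 1.05/1) / 3 = 0.15 in/h.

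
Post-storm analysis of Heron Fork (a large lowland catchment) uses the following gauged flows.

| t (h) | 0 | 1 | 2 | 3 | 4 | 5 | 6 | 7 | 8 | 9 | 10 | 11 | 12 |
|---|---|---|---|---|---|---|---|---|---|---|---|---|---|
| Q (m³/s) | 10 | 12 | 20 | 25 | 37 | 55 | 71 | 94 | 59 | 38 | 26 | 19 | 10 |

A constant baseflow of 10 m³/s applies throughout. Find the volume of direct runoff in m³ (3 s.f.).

V ≈ 1.25 × 10^6 m³

Direct-runoff ordinates (Q − Q_b): 0.0, 2.0, 10.0, 15.0, 27.0, 45.0, 61.0, 84.0, 49.0, 28.0, 16.0, 9.0, 0.0 m³/s.
ΣQ_DR = 346.0 m³/s.
With Δt = 1 h = 3600 s, V = ΣQ_DR · Δt = 346.0 × 3600 = 1.25 × 10^6 m³.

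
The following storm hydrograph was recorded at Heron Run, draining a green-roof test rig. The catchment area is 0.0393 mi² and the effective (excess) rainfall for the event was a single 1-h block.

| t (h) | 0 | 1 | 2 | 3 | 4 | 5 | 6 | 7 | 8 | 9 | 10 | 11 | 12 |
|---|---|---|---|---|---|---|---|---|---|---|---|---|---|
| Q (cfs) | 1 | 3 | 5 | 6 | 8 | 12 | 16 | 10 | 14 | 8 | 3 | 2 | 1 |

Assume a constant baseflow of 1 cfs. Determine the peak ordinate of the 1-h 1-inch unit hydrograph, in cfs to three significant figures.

Direct runoff: 0.0, 2.0, 4.0, 5.0, 7.0, 11.0, 15.0, 9.0, 13.0, 7.0, 2.0, 1.0, 0.0 cfs; ΣQ_DR = 76.00 cfs, peak = 15.0 cfs.
Runoff depth d = ΣQ_DR·Δt / A = 76.00 × 3600 / (0.0393 mi²) = 2.997 in.
The 1-inch UH is the DRH scaled by (1 in)/d, so U_p = 15.0 × 1/2.997 = 5.01 cfs.

U_p ≈ 5.01 cfs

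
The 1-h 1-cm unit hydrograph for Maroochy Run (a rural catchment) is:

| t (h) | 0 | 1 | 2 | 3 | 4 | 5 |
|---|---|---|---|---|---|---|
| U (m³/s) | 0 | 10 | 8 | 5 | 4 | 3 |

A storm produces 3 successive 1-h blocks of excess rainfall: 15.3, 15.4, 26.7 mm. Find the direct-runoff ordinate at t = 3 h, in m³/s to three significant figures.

Q ≈ 46.7 m³/s

By discrete convolution, Q_j = Σ (P_i / 10 mm) · U_{j−i}.
At t = 3 h (j=3): Q = (15.3/10)·5 + (15.4/10)·8 + (26.7/10)·10 = 46.7 m³/s.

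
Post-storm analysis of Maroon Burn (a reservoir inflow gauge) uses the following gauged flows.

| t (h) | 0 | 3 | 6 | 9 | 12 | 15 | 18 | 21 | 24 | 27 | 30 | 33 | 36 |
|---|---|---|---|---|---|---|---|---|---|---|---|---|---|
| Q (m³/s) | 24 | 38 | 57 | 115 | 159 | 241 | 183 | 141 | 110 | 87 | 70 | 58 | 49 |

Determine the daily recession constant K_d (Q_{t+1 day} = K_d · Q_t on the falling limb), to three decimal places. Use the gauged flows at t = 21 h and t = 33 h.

K_d ≈ 0.169

Between t = 21 h and t = 33 h the flow falls from 141 to 58 m³/s over 4×3 h = 12 h.
Per-interval ratio K = (58/141)^(1/4) = 0.8009; K_d = K^(24/3) = 0.169.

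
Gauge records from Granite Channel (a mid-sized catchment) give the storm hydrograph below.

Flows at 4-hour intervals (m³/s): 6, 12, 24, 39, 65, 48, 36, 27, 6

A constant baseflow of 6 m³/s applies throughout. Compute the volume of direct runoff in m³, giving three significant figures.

Direct-runoff ordinates (Q − Q_b): 0.0, 6.0, 18.0, 33.0, 59.0, 42.0, 30.0, 21.0, 0.0 m³/s.
ΣQ_DR = 209.0 m³/s.
With Δt = 4 h = 14400 s, V = ΣQ_DR · Δt = 209.0 × 14400 = 3.01 × 10^6 m³.

V ≈ 3.01 × 10^6 m³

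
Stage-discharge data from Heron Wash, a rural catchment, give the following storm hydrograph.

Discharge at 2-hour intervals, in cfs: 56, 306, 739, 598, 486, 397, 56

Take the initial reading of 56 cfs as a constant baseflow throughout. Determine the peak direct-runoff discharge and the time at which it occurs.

Q_p = 683.0 cfs at t = 4 h

Subtracting baseflow gives direct-runoff ordinates: 0.0, 250.0, 683.0, 542.0, 430.0, 341.0, 0.0 cfs.
The maximum is 683.0 cfs, occurring at the reading for t = 4 h.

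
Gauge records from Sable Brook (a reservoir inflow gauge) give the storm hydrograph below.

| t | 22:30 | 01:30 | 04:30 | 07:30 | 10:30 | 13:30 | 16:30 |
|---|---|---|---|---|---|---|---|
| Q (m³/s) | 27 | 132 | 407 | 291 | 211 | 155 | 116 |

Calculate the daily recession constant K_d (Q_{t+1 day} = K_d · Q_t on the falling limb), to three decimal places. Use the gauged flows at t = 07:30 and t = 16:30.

K_d ≈ 0.086

Between t = 07:30 and t = 16:30 the flow falls from 291 to 116 m³/s over 3×3 h = 9 h.
Per-interval ratio K = (116/291)^(1/3) = 0.7360; K_d = K^(24/3) = 0.086.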